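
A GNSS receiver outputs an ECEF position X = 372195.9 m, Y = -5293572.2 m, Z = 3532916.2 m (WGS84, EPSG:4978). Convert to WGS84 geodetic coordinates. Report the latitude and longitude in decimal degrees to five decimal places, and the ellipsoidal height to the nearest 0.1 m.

λ = atan2(Y, X) = -85.97810024°; p = √(X²+Y²) = 5306640.8 m.
Bowring's method on WGS84 (a = 6378137 m, b = 6356752.314 m) gives φ = 33.83150041°, h = 3555.969 m.

lat 33.83150°, lon -85.97810°, h 3556.0 m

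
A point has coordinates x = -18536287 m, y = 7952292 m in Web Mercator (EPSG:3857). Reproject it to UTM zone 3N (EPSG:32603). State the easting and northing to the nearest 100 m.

E 410300 m, N 6421700 m

Web Mercator inverse (R = 6378137 m) → φ = 57.92840178°, λ = -166.51429923°.
UTM 3N forward: E = 410316.927 m, N = 6421743.314 m.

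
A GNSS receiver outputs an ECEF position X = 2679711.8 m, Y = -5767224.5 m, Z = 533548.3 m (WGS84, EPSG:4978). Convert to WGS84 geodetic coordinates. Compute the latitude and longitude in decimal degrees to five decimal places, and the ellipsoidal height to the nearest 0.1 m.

λ = atan2(Y, X) = -65.07830036°; p = √(X²+Y²) = 6359381.6 m.
Bowring's method on WGS84 (a = 6378137 m, b = 6356752.314 m) gives φ = 4.82800013°, h = 3737.723 m.

lat 4.82800°, lon -65.07830°, h 3737.7 m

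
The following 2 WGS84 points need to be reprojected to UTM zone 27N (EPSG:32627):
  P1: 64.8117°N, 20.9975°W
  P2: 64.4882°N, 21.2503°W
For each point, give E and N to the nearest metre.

P1: E 500119 m, N 7187469 m; P2: E 487971 m, N 7151441 m

UTM zone 27N: λ₀ = -21°, k₀ = 0.9996.
P1 (64.8117°, -20.9975°) → (500118.721, 7187469.190) m.
P2 (64.4882°, -21.2503°) → (487971.360, 7151441.181) m.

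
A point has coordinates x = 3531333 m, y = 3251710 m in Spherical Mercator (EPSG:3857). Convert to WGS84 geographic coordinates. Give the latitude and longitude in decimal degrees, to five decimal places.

lat 28.02170°, lon 31.72250°

R = 6378137 m. λ = x/R = 31.72250407°.
φ = 2·arctan(exp(y/R)) − 90° = 2·arctan(1.66499) − 90° = 28.02170049°.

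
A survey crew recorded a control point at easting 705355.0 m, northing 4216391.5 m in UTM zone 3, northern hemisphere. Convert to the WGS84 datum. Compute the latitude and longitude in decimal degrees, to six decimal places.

lat 38.072000°, lon -162.658900°

Zone 3N: λ₀ = -165°, k₀ = 0.9996, false easting 500000 m.
Meridian distance M = (N − FN)/k₀ = 4218078.7 m.
Inverse transverse Mercator on WGS84 gives φ = 38.07199977°, λ = -162.65890028°.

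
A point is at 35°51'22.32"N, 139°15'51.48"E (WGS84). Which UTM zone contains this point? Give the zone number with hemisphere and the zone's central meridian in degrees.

UTM zone = ⌊(λ + 180)/6⌋ + 1; 139.2643° ∈ [138°, 144°) → zone 54.
Hemisphere: N (φ ≥ 0).
Central meridian λ₀ = 6×54 − 183 = 141°.

Zone 54N, central meridian 141°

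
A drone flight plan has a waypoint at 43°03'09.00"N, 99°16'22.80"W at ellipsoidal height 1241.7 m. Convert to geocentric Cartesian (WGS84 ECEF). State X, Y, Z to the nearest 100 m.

WGS84: a = 6378137 m, e² = 0.006694380; N(φ) = a/√(1−e²sin²φ) = 6388109.665 m.
X = (N+h)·cosφ·cosλ = -752337.690 m; Y = (N+h)·cosφ·sinλ = -4607866.964 m; Z = (N(1−e²)+h)·sinφ = 4332613.149 m.

X -752300 m, Y -4607900 m, Z 4332600 m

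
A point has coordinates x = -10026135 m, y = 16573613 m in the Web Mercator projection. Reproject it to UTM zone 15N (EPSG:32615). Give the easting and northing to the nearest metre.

Web Mercator inverse (R = 6378137 m) → φ = 81.49179984°, λ = -90.06630311°.
UTM 15N forward: E = 548436.808 m, N = 9049327.282 m.

E 548437 m, N 9049327 m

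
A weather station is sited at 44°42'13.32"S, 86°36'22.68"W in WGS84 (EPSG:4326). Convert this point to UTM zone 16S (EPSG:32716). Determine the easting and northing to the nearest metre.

Zone 16 central meridian λ₀ = 6×16 − 183 = -87°; Δλ = +0.3937°.
Transverse Mercator on WGS84 with k₀ = 0.9996 gives E = 531189.095 m, N = 5049888.538 m.

E 531189 m, N 5049889 m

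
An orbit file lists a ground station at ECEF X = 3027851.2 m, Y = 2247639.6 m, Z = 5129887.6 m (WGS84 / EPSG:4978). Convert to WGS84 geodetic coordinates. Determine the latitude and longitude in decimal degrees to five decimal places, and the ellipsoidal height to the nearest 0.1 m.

λ = atan2(Y, X) = 36.58729990°; p = √(X²+Y²) = 3770910.6 m.
Bowring's method on WGS84 (a = 6378137 m, b = 6356752.314 m) gives φ = 53.86429981°, h = 2521.106 m.

lat 53.86430°, lon 36.58730°, h 2521.1 m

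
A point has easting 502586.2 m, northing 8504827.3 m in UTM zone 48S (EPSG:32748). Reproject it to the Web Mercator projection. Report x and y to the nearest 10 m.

Unproject from UTM 48S (λ₀ = 105°) → φ = -13.52480010°, λ = 105.02390005°.
Web Mercator (R = 6378137 m): x = 11691207.074 m, y = -1519753.774 m.

x 11691210 m, y -1519750 m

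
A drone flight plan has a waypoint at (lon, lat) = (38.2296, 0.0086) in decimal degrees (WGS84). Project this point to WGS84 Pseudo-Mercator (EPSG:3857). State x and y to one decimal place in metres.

Web Mercator is spherical with R = a = 6378137 m.
x = R·λ = 6378137 × 0.667232392 = 4255699.605 m.
y = R·ln tan(π/4 + φ/2) = 6378137 × 0.000150098 = 957.348 m.

x 4255699.6 m, y 957.3 m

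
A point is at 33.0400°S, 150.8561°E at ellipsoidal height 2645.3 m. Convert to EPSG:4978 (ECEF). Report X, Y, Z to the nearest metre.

WGS84: a = 6378137 m, e² = 0.006694380; N(φ) = a/√(1−e²sin²φ) = 6384492.849 m.
X = (N+h)·cosφ·cosλ = -4676420.140 m; Y = (N+h)·cosφ·sinλ = 2607557.153 m; Z = (N(1−e²)+h)·sinφ = -3459120.584 m.

X -4676420 m, Y 2607557 m, Z -3459121 m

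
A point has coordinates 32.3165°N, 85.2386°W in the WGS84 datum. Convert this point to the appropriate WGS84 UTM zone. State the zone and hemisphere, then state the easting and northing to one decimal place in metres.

Longitude -85.2386° lies in the 6° band [-90°, -84°), giving zone 16; latitude is north of the equator, so 16N.
Zone 16 central meridian λ₀ = 6×16 − 183 = -87°; Δλ = +1.7614°.
Transverse Mercator on WGS84 with k₀ = 0.9996 gives E = 665810.872 m, N = 3576880.994 m.

Zone 16N: E 665810.9 m, N 3576881.0 m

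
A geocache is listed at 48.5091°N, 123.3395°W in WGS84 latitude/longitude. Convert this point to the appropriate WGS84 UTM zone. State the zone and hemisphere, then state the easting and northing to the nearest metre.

Longitude -123.3395° lies in the 6° band [-126°, -120°), giving zone 10; latitude is north of the equator, so 10N.
Zone 10 central meridian λ₀ = 6×10 − 183 = -123°; Δλ = -0.3395°.
Transverse Mercator on WGS84 with k₀ = 0.9996 gives E = 474925.014 m, N = 5372942.741 m.

Zone 10N: E 474925 m, N 5372943 m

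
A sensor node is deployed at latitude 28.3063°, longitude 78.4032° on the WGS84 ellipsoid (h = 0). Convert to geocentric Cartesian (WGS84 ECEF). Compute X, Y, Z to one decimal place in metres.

WGS84: a = 6378137 m, e² = 0.006694380; N(φ) = a/√(1−e²sin²φ) = 6382942.742 m.
X = (N+h)·cosφ·cosλ = 1129690.896 m; Y = (N+h)·cosφ·sinλ = 5504985.821 m; Z = (N(1−e²)+h)·sinφ = 3006433.978 m.

X 1129690.9 m, Y 5504985.8 m, Z 3006434.0 m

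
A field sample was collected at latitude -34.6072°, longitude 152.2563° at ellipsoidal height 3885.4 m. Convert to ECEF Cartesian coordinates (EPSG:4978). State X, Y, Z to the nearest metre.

X -4653974 m, Y 2447921 m, Z -3604293 m

WGS84: a = 6378137 m, e² = 0.006694380; N(φ) = a/√(1−e²sin²φ) = 6385034.539 m.
X = (N+h)·cosφ·cosλ = -4653973.514 m; Y = (N+h)·cosφ·sinλ = 2447920.572 m; Z = (N(1−e²)+h)·sinφ = -3604292.808 m.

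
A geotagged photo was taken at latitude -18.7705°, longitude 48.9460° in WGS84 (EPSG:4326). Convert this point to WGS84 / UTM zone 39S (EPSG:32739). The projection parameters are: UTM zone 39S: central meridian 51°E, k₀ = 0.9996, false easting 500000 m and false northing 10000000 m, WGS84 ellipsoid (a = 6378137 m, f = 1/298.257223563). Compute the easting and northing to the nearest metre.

E 283485 m, N 7923317 m

Zone 39 central meridian λ₀ = 6×39 − 183 = 51°; Δλ = -2.0540°.
Transverse Mercator on WGS84 with k₀ = 0.9996 gives E = 283485.048 m, N = 7923316.726 m.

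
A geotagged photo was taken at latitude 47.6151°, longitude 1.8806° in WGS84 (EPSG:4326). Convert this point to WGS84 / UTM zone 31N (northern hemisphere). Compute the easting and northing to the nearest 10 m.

Zone 31 central meridian λ₀ = 6×31 − 183 = 3°; Δλ = -1.1194°.
Transverse Mercator on WGS84 with k₀ = 0.9996 gives E = 415879.056 m, N = 5274128.634 m.

E 415880 m, N 5274130 m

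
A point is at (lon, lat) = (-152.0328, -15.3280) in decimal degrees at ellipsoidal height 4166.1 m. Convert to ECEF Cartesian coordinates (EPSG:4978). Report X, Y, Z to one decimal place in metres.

WGS84: a = 6378137 m, e² = 0.006694380; N(φ) = a/√(1−e²sin²φ) = 6379629.337 m.
X = (N+h)·cosφ·cosλ = -5437708.963 m; Y = (N+h)·cosφ·sinλ = -2887289.375 m; Z = (N(1−e²)+h)·sinφ = -1676230.980 m.

X -5437709.0 m, Y -2887289.4 m, Z -1676231.0 m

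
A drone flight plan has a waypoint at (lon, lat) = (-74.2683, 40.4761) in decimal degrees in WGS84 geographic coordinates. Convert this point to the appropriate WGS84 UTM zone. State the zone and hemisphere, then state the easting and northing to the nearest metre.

Zone 18N: E 562022 m, N 4480859 m

Longitude -74.2683° lies in the 6° band [-78°, -72°), giving zone 18; latitude is north of the equator, so 18N.
Zone 18 central meridian λ₀ = 6×18 − 183 = -75°; Δλ = +0.7317°.
Transverse Mercator on WGS84 with k₀ = 0.9996 gives E = 562022.029 m, N = 4480858.923 m.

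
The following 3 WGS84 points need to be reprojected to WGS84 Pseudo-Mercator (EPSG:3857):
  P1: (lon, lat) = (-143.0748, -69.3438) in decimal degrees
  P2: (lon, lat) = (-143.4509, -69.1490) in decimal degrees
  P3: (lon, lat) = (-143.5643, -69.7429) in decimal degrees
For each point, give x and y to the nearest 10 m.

Web Mercator: x = R·λ, y = R·ln tan(π/4+φ/2), R = 6378137 m.
P1 (-69.3438°, -143.0748°) → (-15927013.881, -10858424.940) m.
P2 (-69.1490°, -143.4509°) → (-15968881.142, -10797227.803) m.
P3 (-69.7429°, -143.5643°) → (-15981504.772, -10985547.024) m.

P1: x -15927010 m, y -10858420 m; P2: x -15968880 m, y -10797230 m; P3: x -15981500 m, y -10985550 m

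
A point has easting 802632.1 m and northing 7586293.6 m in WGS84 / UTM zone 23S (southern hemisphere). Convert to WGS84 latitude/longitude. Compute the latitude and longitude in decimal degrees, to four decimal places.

lat -21.8013°, lon -42.0731°

Zone 23S: λ₀ = -45°, k₀ = 0.9996, false easting 500000 m, false northing 10000000 m.
Meridian distance M = (N − FN)/k₀ = -2414672.3 m.
Inverse transverse Mercator on WGS84 gives φ = -21.80129984°, λ = -42.07310021°.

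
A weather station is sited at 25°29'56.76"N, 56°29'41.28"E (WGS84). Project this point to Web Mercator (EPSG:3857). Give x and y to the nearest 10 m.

Web Mercator is spherical with R = a = 6378137 m.
x = R·λ = 6378137 × 0.986020270 = 6288972.368 m.
y = R·ln tan(π/4 + φ/2) = 6378137 × 0.460506483 = 2937173.437 m.

x 6288970 m, y 2937170 m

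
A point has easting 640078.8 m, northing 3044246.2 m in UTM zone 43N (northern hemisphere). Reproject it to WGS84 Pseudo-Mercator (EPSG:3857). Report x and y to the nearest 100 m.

x 8506800 m, y 3187900 m

Unproject from UTM 43N (λ₀ = 75°) → φ = 27.51470041°, λ = 76.41829960°.
Web Mercator (R = 6378137 m): x = 8506846.199 m, y = 3187925.252 m.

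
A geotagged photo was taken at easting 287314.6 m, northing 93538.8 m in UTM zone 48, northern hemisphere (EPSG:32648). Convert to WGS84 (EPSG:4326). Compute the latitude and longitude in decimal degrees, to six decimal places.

lat 0.845800°, lon 103.088800°

Zone 48N: λ₀ = 105°, k₀ = 0.9996, false easting 500000 m.
Meridian distance M = (N − FN)/k₀ = 93576.2 m.
Inverse transverse Mercator on WGS84 gives φ = 0.84580038°, λ = 103.08879988°.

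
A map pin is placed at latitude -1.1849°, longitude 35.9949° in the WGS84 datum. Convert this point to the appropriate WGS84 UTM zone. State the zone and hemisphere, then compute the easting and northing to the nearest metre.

Zone 36S: E 833339 m, N 9868852 m

Longitude 35.9949° lies in the 6° band [30°, 36°), giving zone 36; latitude is south of the equator, so 36S.
Zone 36 central meridian λ₀ = 6×36 − 183 = 33°; Δλ = +2.9949°.
Transverse Mercator on WGS84 with k₀ = 0.9996 gives E = 833339.324 m, N = 9868852.482 m.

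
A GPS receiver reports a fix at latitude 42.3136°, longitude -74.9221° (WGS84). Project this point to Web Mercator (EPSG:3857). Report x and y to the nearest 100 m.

x -8340300 m, y 5208100 m

Web Mercator is spherical with R = a = 6378137 m.
x = R·λ = 6378137 × -1.307637328 = -8340290.021 m.
y = R·ln tan(π/4 + φ/2) = 6378137 × 0.816550597 = 5208071.575 m.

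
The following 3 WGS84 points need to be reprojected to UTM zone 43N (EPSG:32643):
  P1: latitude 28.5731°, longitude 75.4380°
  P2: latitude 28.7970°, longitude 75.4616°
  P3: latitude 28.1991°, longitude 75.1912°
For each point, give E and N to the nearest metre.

P1: E 542836 m, N 3160769 m; P2: E 545048 m, N 3185583 m; P3: E 518765 m, N 3119273 m

UTM zone 43N: λ₀ = 75°, k₀ = 0.9996.
P1 (28.5731°, 75.4380°) → (542835.502, 3160768.562) m.
P2 (28.7970°, 75.4616°) → (545047.635, 3185582.708) m.
P3 (28.1991°, 75.1912°) → (518764.619, 3119272.813) m.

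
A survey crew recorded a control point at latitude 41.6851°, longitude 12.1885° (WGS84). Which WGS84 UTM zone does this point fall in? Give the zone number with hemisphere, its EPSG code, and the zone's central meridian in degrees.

Zone 33N (EPSG:32633), central meridian 15°

UTM zone = ⌊(λ + 180)/6⌋ + 1; 12.1885° ∈ [12°, 18°) → zone 33.
Hemisphere: N (φ ≥ 0).
Central meridian λ₀ = 6×33 − 183 = 15°.
EPSG code: 32633.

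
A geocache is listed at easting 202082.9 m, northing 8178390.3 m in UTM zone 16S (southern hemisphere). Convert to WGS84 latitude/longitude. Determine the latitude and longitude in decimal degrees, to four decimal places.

lat -16.4576°, lon -89.7900°

Zone 16S: λ₀ = -87°, k₀ = 0.9996, false easting 500000 m, false northing 10000000 m.
Meridian distance M = (N − FN)/k₀ = -1822338.6 m.
Inverse transverse Mercator on WGS84 gives φ = -16.45759957°, λ = -89.78999958°.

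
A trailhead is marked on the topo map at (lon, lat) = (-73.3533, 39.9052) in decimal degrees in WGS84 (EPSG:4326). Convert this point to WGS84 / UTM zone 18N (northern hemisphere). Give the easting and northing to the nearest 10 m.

E 640760 m, N 4418530 m

Zone 18 central meridian λ₀ = 6×18 − 183 = -75°; Δλ = +1.6467°.
Transverse Mercator on WGS84 with k₀ = 0.9996 gives E = 640759.475 m, N = 4418533.253 m.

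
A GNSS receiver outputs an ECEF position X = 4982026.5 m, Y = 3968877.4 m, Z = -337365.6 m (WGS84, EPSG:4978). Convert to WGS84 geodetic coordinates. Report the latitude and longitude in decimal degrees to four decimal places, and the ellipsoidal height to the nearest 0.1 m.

lat -3.0522°, lon 38.5422°, h 511.6 m

λ = atan2(Y, X) = 38.54219974°; p = √(X²+Y²) = 6369660.6 m.
Bowring's method on WGS84 (a = 6378137 m, b = 6356752.314 m) gives φ = -3.05219957°, h = 511.635 m.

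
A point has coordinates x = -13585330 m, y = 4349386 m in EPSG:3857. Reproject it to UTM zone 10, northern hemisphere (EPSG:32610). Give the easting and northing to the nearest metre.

Web Mercator inverse (R = 6378137 m) → φ = 36.35360069°, λ = -122.03909579°.
UTM 10N forward: E = 586216.959 m, N = 4023597.674 m.

E 586217 m, N 4023598 m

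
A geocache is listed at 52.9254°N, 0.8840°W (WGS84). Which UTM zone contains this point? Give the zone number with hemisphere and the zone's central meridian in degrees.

Zone 30N, central meridian -3°

UTM zone = ⌊(λ + 180)/6⌋ + 1; -0.8840° ∈ [-6°, 0°) → zone 30.
Hemisphere: N (φ ≥ 0).
Central meridian λ₀ = 6×30 − 183 = -3°.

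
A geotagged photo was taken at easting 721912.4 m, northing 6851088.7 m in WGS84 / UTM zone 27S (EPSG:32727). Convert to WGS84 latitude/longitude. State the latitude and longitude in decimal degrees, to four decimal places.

lat -28.4479°, lon -18.7339°

Zone 27S: λ₀ = -21°, k₀ = 0.9996, false easting 500000 m, false northing 10000000 m.
Meridian distance M = (N − FN)/k₀ = -3150171.4 m.
Inverse transverse Mercator on WGS84 gives φ = -28.44789967°, λ = -18.73390030°.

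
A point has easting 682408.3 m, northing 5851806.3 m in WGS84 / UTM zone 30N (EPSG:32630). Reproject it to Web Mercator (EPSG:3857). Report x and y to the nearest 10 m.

Unproject from UTM 30N (λ₀ = -3°) → φ = 52.78520016°, λ = -0.29510010°.
Web Mercator (R = 6378137 m): x = -32850.393 m, y = 6943364.180 m.

x -32850 m, y 6943360 m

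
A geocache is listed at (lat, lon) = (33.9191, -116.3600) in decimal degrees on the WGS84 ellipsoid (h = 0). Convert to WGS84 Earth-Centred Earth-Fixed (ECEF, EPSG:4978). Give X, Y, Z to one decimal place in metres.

X -2352484.0 m, Y -4747367.2 m, Z 3539003.6 m

WGS84: a = 6378137 m, e² = 0.006694380; N(φ) = a/√(1−e²sin²φ) = 6384795.189 m.
X = (N+h)·cosφ·cosλ = -2352483.976 m; Y = (N+h)·cosφ·sinλ = -4747367.174 m; Z = (N(1−e²)+h)·sinφ = 3539003.604 m.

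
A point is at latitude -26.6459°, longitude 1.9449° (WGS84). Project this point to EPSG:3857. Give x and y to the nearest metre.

x 216505 m, y -3079301 m

Web Mercator is spherical with R = a = 6378137 m.
x = R·λ = 6378137 × 0.033944909 = 216505.278 m.
y = R·ln tan(π/4 + φ/2) = 6378137 × -0.482790016 = -3079300.863 m.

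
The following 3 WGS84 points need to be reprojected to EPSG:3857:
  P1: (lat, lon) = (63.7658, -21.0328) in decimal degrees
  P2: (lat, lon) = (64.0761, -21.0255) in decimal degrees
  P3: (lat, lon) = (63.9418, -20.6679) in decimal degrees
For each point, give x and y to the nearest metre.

P1: x -2341361 m, y 9290539 m; P2: x -2340548 m, y 9369115 m; P3: x -2300740 m, y 9335000 m

Web Mercator: x = R·λ, y = R·ln tan(π/4+φ/2), R = 6378137 m.
P1 (63.7658°, -21.0328°) → (-2341360.586, 9290539.346) m.
P2 (64.0761°, -21.0255°) → (-2340547.954, 9369115.291) m.
P3 (63.9418°, -20.6679°) → (-2300740.104, 9335000.296) m.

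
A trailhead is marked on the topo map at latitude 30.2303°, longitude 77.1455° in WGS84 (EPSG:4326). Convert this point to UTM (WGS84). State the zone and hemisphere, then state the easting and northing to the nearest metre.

Zone 43N: E 706473 m, N 3346252 m

Longitude 77.1455° lies in the 6° band [72°, 78°), giving zone 43; latitude is north of the equator, so 43N.
Zone 43 central meridian λ₀ = 6×43 − 183 = 75°; Δλ = +2.1455°.
Transverse Mercator on WGS84 with k₀ = 0.9996 gives E = 706473.011 m, N = 3346251.819 m.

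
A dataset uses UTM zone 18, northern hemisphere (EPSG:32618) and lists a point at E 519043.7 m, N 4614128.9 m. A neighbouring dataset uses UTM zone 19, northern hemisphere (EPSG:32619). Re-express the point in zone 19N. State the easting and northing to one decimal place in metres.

E 19551.6 m, N 4630222.5 m

UTM 18N → geographic: φ = 41.67869964°, λ = -74.77119999°.
UTM 19N (λ₀ = -69°) forward: E = 19551.605 m, N = 4630222.465 m.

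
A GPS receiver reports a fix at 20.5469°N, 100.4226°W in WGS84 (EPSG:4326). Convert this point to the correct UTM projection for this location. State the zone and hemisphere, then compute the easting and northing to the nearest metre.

Longitude -100.4226° lies in the 6° band [-102°, -96°), giving zone 14; latitude is north of the equator, so 14N.
Zone 14 central meridian λ₀ = 6×14 − 183 = -99°; Δλ = -1.4226°.
Transverse Mercator on WGS84 with k₀ = 0.9996 gives E = 351697.726 m, N = 2272649.417 m.

Zone 14N: E 351698 m, N 2272649 m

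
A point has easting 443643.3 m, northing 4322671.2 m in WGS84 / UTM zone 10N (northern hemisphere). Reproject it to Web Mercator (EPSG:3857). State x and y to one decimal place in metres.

x -13764799.7 m, y 4729022.5 m

Unproject from UTM 10N (λ₀ = -123°) → φ = 39.05129972°, λ = -123.65129983°.
Web Mercator (R = 6378137 m): x = -13764799.733 m, y = 4729022.483 m.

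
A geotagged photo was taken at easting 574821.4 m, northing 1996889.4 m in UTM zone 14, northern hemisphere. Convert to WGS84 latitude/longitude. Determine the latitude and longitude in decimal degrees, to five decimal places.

lat 18.05930°, lon -98.29300°

Zone 14N: λ₀ = -99°, k₀ = 0.9996, false easting 500000 m.
Meridian distance M = (N − FN)/k₀ = 1997688.5 m.
Inverse transverse Mercator on WGS84 gives φ = 18.05930005°, λ = -98.29299963°.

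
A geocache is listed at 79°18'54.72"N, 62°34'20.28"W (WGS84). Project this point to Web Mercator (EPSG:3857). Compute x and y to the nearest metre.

Web Mercator is spherical with R = a = 6378137 m.
x = R·λ = 6378137 × -1.092092656 = -6965516.574 m.
y = R·ln tan(π/4 + φ/2) = 6378137 × 2.369648029 = 15113939.768 m.

x -6965517 m, y 15113940 m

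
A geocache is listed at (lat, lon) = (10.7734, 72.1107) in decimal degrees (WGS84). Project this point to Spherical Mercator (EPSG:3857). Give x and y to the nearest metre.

x 8027326 m, y 1206419 m

Web Mercator is spherical with R = a = 6378137 m.
x = R·λ = 6378137 × 1.258569141 = 8027326.405 m.
y = R·ln tan(π/4 + φ/2) = 6378137 × 0.189149195 = 1206419.482 m.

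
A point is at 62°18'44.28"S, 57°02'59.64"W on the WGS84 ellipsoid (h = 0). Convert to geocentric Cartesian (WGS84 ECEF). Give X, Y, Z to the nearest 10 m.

X 1616180 m, Y -2493450 m, Z -5624770 m

WGS84: a = 6378137 m, e² = 0.006694380; N(φ) = a/√(1−e²sin²φ) = 6394942.782 m.
X = (N+h)·cosφ·cosλ = 1616181.817 m; Y = (N+h)·cosφ·sinλ = -2493453.285 m; Z = (N(1−e²)+h)·sinφ = -5624771.469 m.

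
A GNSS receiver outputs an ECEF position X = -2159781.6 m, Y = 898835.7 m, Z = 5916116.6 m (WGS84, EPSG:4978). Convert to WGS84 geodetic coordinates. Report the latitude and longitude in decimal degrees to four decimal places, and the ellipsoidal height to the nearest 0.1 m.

lat 68.5564°, lon 157.4044°, h 2207.9 m

λ = atan2(Y, X) = 157.40440039°; p = √(X²+Y²) = 2339350.8 m.
Bowring's method on WGS84 (a = 6378137 m, b = 6356752.314 m) gives φ = 68.55639966°, h = 2207.902 m.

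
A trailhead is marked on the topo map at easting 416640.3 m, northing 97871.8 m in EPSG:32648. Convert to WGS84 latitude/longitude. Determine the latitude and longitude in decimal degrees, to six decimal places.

lat 0.885400°, lon 104.250800°

Zone 48N: λ₀ = 105°, k₀ = 0.9996, false easting 500000 m.
Meridian distance M = (N − FN)/k₀ = 97911.0 m.
Inverse transverse Mercator on WGS84 gives φ = 0.88539997°, λ = 104.25080005°.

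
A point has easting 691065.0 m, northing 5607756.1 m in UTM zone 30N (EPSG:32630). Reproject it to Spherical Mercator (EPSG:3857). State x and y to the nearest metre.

x -33463 m, y 6549158 m

Unproject from UTM 30N (λ₀ = -3°) → φ = 50.59040014°, λ = -0.30059990°.
Web Mercator (R = 6378137 m): x = -33462.628 m, y = 6549157.584 m.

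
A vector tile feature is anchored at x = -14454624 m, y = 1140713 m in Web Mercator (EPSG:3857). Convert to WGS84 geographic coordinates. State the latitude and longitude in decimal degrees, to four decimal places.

lat 10.1930°, lon -129.8481°

R = 6378137 m. λ = x/R = -129.84809665°.
φ = 2·arctan(exp(y/R)) − 90° = 2·arctan(1.19584) − 90° = 10.19300358°.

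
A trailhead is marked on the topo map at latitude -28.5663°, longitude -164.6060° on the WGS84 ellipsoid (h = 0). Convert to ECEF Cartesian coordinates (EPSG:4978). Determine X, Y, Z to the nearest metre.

X -5404858 m, Y -1488137 m, Z -3031772 m

WGS84: a = 6378137 m, e² = 0.006694380; N(φ) = a/√(1−e²sin²φ) = 6383024.058 m.
X = (N+h)·cosφ·cosλ = -5404857.984 m; Y = (N+h)·cosφ·sinλ = -1488137.002 m; Z = (N(1−e²)+h)·sinφ = -3031772.251 m.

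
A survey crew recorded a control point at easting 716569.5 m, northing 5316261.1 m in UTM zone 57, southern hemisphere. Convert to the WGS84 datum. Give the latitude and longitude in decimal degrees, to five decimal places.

Zone 57S: λ₀ = 159°, k₀ = 0.9996, false easting 500000 m, false northing 10000000 m.
Meridian distance M = (N − FN)/k₀ = -4685613.1 m.
Inverse transverse Mercator on WGS84 gives φ = -42.27579992°, λ = 161.62629987°.

lat -42.27580°, lon 161.62630°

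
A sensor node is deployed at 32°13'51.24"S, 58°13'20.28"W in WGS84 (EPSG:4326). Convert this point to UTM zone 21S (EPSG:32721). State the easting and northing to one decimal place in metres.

E 384833.7 m, N 6433315.1 m

Zone 21 central meridian λ₀ = 6×21 − 183 = -57°; Δλ = -1.2223°.
Transverse Mercator on WGS84 with k₀ = 0.9996 gives E = 384833.705 m, N = 6433315.094 m.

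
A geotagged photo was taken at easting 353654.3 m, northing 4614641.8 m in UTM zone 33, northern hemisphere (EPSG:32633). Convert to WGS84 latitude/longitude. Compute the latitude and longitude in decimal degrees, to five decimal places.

Zone 33N: λ₀ = 15°, k₀ = 0.9996, false easting 500000 m.
Meridian distance M = (N − FN)/k₀ = 4616488.4 m.
Inverse transverse Mercator on WGS84 gives φ = 41.67010017°, λ = 13.24199963°.

lat 41.67010°, lon 13.24200°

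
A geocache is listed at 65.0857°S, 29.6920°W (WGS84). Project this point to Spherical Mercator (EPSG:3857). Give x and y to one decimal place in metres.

Web Mercator is spherical with R = a = 6378137 m.
x = R·λ = 6378137 × -0.518223162 = -3305298.321 m.
y = R·ln tan(π/4 + φ/2) = 6378137 × -1.509999166 = -9630981.553 m.

x -3305298.3 m, y -9630981.6 m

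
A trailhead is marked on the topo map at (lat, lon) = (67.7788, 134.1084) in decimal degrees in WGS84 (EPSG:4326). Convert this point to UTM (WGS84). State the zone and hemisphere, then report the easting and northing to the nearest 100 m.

Zone 53N: E 462400 m, N 7518500 m

Longitude 134.1084° lies in the 6° band [132°, 138°), giving zone 53; latitude is north of the equator, so 53N.
Zone 53 central meridian λ₀ = 6×53 − 183 = 135°; Δλ = -0.8916°.
Transverse Mercator on WGS84 with k₀ = 0.9996 gives E = 462372.380 m, N = 7518473.833 m.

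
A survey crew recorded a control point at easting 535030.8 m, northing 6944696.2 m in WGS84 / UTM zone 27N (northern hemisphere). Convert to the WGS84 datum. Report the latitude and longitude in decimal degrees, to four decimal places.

Zone 27N: λ₀ = -21°, k₀ = 0.9996, false easting 500000 m.
Meridian distance M = (N − FN)/k₀ = 6947475.2 m.
Inverse transverse Mercator on WGS84 gives φ = 62.63129956°, λ = -20.31700011°.

lat 62.6313°, lon -20.3170°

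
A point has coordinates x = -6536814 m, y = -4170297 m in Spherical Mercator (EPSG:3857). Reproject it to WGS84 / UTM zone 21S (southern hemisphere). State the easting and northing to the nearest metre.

E 343020 m, N 6120369 m

Web Mercator inverse (R = 6378137 m) → φ = -35.04719789°, λ = -58.72119926°.
UTM 21S forward: E = 343019.852 m, N = 6120368.588 m.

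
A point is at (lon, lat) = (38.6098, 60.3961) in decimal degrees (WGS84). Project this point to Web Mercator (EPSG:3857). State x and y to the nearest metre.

x 4298023 m, y 8488458 m

Web Mercator is spherical with R = a = 6378137 m.
x = R·λ = 6378137 × 0.673868134 = 4298023.276 m.
y = R·ln tan(π/4 + φ/2) = 6378137 × 1.330867954 = 8488458.138 m.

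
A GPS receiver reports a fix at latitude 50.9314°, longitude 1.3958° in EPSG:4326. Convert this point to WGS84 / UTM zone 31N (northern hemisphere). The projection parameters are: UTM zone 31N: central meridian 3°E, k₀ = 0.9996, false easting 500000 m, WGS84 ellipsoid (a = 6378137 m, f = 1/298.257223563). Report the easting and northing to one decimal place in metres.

Zone 31 central meridian λ₀ = 6×31 − 183 = 3°; Δλ = -1.6042°.
Transverse Mercator on WGS84 with k₀ = 0.9996 gives E = 387271.035 m, N = 5643421.742 m.

E 387271.0 m, N 5643421.7 m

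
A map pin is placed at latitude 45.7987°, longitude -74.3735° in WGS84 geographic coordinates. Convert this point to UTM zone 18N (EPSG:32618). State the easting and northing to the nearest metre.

E 548687 m, N 5071873 m

Zone 18 central meridian λ₀ = 6×18 − 183 = -75°; Δλ = +0.6265°.
Transverse Mercator on WGS84 with k₀ = 0.9996 gives E = 548686.938 m, N = 5071872.906 m.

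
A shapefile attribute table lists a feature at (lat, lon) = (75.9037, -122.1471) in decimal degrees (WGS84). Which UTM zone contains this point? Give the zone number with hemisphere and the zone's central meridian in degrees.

UTM zone = ⌊(λ + 180)/6⌋ + 1; -122.1471° ∈ [-126°, -120°) → zone 10.
Hemisphere: N (φ ≥ 0).
Central meridian λ₀ = 6×10 − 183 = -123°.

Zone 10N, central meridian -123°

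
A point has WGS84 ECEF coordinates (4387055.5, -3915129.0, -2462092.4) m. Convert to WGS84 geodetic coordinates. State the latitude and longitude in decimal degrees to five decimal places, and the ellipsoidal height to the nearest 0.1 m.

lat -22.85760°, lon -41.74660°, h -265.4 m

λ = atan2(Y, X) = -41.74659967°; p = √(X²+Y²) = 5880007.7 m.
Bowring's method on WGS84 (a = 6378137 m, b = 6356752.314 m) gives φ = -22.85759995°, h = -265.420 m.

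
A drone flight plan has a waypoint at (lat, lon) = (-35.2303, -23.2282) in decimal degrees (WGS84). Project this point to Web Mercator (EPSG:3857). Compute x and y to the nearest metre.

Web Mercator is spherical with R = a = 6378137 m.
x = R·λ = 6378137 × -0.405408569 = -2585751.396 m.
y = R·ln tan(π/4 + φ/2) = 6378137 × -0.657750406 = -4195222.204 m.

x -2585751 m, y -4195222 m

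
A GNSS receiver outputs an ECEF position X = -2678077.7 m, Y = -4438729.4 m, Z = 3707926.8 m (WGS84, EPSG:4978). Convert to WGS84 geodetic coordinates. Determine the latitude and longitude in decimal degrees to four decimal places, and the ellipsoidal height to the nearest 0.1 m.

lat 35.7567°, lon -121.1044°, h 2753.2 m

λ = atan2(Y, X) = -121.10440005°; p = √(X²+Y²) = 5184054.3 m.
Bowring's method on WGS84 (a = 6378137 m, b = 6356752.314 m) gives φ = 35.75669996°, h = 2753.161 m.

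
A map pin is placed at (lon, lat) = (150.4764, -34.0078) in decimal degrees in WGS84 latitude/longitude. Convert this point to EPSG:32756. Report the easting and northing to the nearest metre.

Zone 56 central meridian λ₀ = 6×56 − 183 = 153°; Δλ = -2.5236°.
Transverse Mercator on WGS84 with k₀ = 0.9996 gives E = 266943.879 m, N = 6234107.427 m.

E 266944 m, N 6234107 m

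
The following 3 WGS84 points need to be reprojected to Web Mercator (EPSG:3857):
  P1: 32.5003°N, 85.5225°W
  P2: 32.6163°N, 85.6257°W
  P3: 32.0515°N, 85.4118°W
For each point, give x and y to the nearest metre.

Web Mercator: x = R·λ, y = R·ln tan(π/4+φ/2), R = 6378137 m.
P1 (32.5003°, -85.5225°) → (-9520321.151, 3829163.434) m.
P2 (32.6163°, -85.6257°) → (-9531809.323, 3844484.253) m.
P3 (32.0515°, -85.4118°) → (-9507998.084, 3770072.703) m.

P1: x -9520321 m, y 3829163 m; P2: x -9531809 m, y 3844484 m; P3: x -9507998 m, y 3770073 m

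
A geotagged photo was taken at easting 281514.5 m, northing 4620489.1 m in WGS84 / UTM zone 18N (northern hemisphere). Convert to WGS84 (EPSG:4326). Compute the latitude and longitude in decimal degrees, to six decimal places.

Zone 18N: λ₀ = -75°, k₀ = 0.9996, false easting 500000 m.
Meridian distance M = (N − FN)/k₀ = 4622338.0 m.
Inverse transverse Mercator on WGS84 gives φ = 41.70619963°, λ = -77.62599997°.

lat 41.706200°, lon -77.626000°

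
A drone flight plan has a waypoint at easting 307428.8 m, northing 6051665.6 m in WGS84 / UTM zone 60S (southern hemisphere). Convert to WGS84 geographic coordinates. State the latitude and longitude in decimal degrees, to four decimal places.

lat -35.6601°, lon 174.8726°

Zone 60S: λ₀ = 177°, k₀ = 0.9996, false easting 500000 m, false northing 10000000 m.
Meridian distance M = (N − FN)/k₀ = -3949914.4 m.
Inverse transverse Mercator on WGS84 gives φ = -35.66010001°, λ = 174.87259994°.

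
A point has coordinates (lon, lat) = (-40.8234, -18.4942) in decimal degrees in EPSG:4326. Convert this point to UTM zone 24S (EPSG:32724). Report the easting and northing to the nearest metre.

Zone 24 central meridian λ₀ = 6×24 − 183 = -39°; Δλ = -1.8234°.
Transverse Mercator on WGS84 with k₀ = 0.9996 gives E = 307488.810 m, N = 7954164.757 m.

E 307489 m, N 7954165 m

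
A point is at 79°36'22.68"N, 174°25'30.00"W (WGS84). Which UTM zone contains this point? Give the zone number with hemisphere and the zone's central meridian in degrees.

Zone 1N, central meridian -177°

UTM zone = ⌊(λ + 180)/6⌋ + 1; -174.4250° ∈ [-180°, -174°) → zone 1.
Hemisphere: N (φ ≥ 0).
Central meridian λ₀ = 6×1 − 183 = -177°.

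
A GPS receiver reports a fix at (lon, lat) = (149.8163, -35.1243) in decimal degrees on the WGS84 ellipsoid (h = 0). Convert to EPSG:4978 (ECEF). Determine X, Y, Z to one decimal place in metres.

X -4514426.6 m, Y 2625740.0 m, Z -3649154.5 m

WGS84: a = 6378137 m, e² = 0.006694380; N(φ) = a/√(1−e²sin²φ) = 6385215.876 m.
X = (N+h)·cosφ·cosλ = -4514426.601 m; Y = (N+h)·cosφ·sinλ = 2625739.961 m; Z = (N(1−e²)+h)·sinφ = -3649154.472 m.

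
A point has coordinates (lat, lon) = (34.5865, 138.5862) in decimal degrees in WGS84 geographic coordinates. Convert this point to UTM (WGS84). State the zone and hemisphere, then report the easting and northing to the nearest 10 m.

Zone 54N: E 278610 m, N 3829840 m

Longitude 138.5862° lies in the 6° band [138°, 144°), giving zone 54; latitude is north of the equator, so 54N.
Zone 54 central meridian λ₀ = 6×54 − 183 = 141°; Δλ = -2.4138°.
Transverse Mercator on WGS84 with k₀ = 0.9996 gives E = 278610.982 m, N = 3829837.170 m.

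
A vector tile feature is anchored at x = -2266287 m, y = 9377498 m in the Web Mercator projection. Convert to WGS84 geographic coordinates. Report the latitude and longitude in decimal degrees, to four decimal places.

lat 64.1090°, lon -20.3584°

R = 6378137 m. λ = x/R = -20.35840250°.
φ = 2·arctan(exp(y/R)) − 90° = 2·arctan(4.35035) − 90° = 64.10900135°.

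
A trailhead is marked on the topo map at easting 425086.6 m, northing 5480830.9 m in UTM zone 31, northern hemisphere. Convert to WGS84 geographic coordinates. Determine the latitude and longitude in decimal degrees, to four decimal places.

lat 49.4755°, lon 1.9659°

Zone 31N: λ₀ = 3°, k₀ = 0.9996, false easting 500000 m.
Meridian distance M = (N − FN)/k₀ = 5483024.1 m.
Inverse transverse Mercator on WGS84 gives φ = 49.47549958°, λ = 1.96590037°.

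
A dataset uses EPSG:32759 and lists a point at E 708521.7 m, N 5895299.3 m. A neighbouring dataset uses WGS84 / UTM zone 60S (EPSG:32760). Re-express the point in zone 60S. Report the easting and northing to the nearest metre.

E 175046 m, N 5891621 m

UTM 59S → geographic: φ = -37.06540043°, λ = 173.34540031°.
UTM 60S (λ₀ = 177°) forward: E = 175046.053 m, N = 5891621.258 m.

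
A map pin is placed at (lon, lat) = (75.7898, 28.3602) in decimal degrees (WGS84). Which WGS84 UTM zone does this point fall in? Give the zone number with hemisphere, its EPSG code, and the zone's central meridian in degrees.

UTM zone = ⌊(λ + 180)/6⌋ + 1; 75.7898° ∈ [72°, 78°) → zone 43.
Hemisphere: N (φ ≥ 0).
Central meridian λ₀ = 6×43 − 183 = 75°.
EPSG code: 32643.

Zone 43N (EPSG:32643), central meridian 75°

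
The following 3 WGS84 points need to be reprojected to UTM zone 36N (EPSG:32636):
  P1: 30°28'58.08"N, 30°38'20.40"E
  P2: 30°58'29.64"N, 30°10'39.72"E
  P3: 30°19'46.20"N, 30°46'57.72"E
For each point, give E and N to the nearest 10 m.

UTM zone 36N: λ₀ = 33°, k₀ = 0.9996.
P1 (30.4828°, 30.6390°) → (273365.981, 3374655.048) m.
P2 (30.9749°, 30.1777°) → (230443.953, 3430238.775) m.
P3 (30.3295°, 30.7827°) → (286830.291, 3357381.075) m.

P1: E 273370 m, N 3374660 m; P2: E 230440 m, N 3430240 m; P3: E 286830 m, N 3357380 m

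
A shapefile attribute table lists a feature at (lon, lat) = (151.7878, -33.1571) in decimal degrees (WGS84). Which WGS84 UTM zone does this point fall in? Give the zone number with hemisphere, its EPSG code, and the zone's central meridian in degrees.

Zone 56S (EPSG:32756), central meridian 153°

UTM zone = ⌊(λ + 180)/6⌋ + 1; 151.7878° ∈ [150°, 156°) → zone 56.
Hemisphere: S (φ < 0).
Central meridian λ₀ = 6×56 − 183 = 153°.
EPSG code: 32756.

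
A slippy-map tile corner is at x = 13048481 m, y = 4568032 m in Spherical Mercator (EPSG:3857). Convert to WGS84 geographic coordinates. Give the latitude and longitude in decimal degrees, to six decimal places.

lat 37.919301°, lon 117.216499°

R = 6378137 m. λ = x/R = 117.21649917°.
φ = 2·arctan(exp(y/R)) − 90° = 2·arctan(2.04664) − 90° = 37.91930090°.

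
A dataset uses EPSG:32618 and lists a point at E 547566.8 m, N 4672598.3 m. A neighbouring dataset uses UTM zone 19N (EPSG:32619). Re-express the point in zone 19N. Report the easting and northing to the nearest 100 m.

UTM 18N → geographic: φ = 42.20410004°, λ = -74.42379999°.
UTM 19N (λ₀ = -69°) forward: E = 52186.361 m, N = 4686698.843 m.

E 52200 m, N 4686700 m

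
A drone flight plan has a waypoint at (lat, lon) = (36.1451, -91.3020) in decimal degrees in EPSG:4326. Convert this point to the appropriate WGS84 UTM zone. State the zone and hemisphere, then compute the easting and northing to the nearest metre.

Longitude -91.3020° lies in the 6° band [-96°, -90°), giving zone 15; latitude is north of the equator, so 15N.
Zone 15 central meridian λ₀ = 6×15 − 183 = -93°; Δλ = +1.6980°.
Transverse Mercator on WGS84 with k₀ = 0.9996 gives E = 652762.732 m, N = 4001377.739 m.

Zone 15N: E 652763 m, N 4001378 m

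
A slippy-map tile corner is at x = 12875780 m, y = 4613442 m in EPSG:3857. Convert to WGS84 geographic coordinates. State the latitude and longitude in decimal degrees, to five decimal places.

lat 38.24040°, lon 115.66510°

R = 6378137 m. λ = x/R = 115.66509969°.
φ = 2·arctan(exp(y/R)) − 90° = 2·arctan(2.06127) − 90° = 38.24039891°.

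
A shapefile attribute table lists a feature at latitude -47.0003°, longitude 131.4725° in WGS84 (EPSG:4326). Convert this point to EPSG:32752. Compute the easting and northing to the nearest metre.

E 687968 m, N 4791835 m

Zone 52 central meridian λ₀ = 6×52 − 183 = 129°; Δλ = +2.4725°.
Transverse Mercator on WGS84 with k₀ = 0.9996 gives E = 687968.182 m, N = 4791835.478 m.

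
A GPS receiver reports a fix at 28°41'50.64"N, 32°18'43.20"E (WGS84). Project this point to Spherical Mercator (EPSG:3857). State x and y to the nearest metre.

Web Mercator is spherical with R = a = 6378137 m.
x = R·λ = 6378137 × 0.563950788 = 3596955.387 m.
y = R·ln tan(π/4 + φ/2) = 6378137 × 0.523222992 = 3337187.923 m.

x 3596955 m, y 3337188 m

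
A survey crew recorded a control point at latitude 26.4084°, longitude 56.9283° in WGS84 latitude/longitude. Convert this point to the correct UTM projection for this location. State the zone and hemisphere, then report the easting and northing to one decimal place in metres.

Longitude 56.9283° lies in the 6° band [54°, 60°), giving zone 40; latitude is north of the equator, so 40N.
Zone 40 central meridian λ₀ = 6×40 − 183 = 57°; Δλ = -0.0717°.
Transverse Mercator on WGS84 with k₀ = 0.9996 gives E = 492849.423 m, N = 2920914.828 m.

Zone 40N: E 492849.4 m, N 2920914.8 m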